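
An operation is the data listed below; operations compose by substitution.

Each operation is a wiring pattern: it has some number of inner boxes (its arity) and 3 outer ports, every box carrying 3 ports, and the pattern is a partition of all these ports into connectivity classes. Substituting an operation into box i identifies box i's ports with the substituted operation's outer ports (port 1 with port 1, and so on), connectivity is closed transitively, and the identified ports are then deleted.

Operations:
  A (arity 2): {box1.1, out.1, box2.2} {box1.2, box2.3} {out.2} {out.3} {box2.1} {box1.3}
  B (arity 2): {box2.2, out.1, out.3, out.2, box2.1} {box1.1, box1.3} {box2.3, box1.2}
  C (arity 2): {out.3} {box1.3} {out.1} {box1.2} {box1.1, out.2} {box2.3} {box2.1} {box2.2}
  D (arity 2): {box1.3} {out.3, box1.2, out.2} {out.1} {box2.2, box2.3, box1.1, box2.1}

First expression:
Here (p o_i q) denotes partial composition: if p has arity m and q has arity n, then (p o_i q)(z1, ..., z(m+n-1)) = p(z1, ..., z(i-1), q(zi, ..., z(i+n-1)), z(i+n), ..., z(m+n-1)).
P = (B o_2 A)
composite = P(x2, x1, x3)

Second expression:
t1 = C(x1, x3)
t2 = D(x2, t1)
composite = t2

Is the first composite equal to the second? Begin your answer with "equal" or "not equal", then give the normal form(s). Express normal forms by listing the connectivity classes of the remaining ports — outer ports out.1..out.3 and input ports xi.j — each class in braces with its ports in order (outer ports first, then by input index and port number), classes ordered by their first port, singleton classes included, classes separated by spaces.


not equal; the first gives {out.1, out.2, out.3, x1.1, x3.2} {x1.2, x3.3} {x1.3} {x2.1, x2.3} {x2.2} {x3.1} and the second {out.1} {out.2, out.3, x2.2} {x1.1, x2.1} {x1.2} {x1.3} {x2.3} {x3.1} {x3.2} {x3.3}

Normal form of the first expression: {out.1, out.2, out.3, x1.1, x3.2} {x1.2, x3.3} {x1.3} {x2.1, x2.3} {x2.2} {x3.1}
Normal form of the second expression: {out.1} {out.2, out.3, x2.2} {x1.1, x2.1} {x1.2} {x1.3} {x2.3} {x3.1} {x3.2} {x3.3}
The normal forms differ: not equal.


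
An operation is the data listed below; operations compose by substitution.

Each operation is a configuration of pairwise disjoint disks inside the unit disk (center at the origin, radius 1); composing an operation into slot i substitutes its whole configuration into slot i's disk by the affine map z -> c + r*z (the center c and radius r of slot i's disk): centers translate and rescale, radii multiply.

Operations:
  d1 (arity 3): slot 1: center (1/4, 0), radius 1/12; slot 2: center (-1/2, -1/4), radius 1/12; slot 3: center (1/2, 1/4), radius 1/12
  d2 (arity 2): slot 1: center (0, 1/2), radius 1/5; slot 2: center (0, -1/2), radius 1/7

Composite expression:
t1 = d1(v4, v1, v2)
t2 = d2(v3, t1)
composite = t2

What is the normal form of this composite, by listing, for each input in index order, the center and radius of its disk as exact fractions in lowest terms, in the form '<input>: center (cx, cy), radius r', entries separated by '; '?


Only the slot chain above each v matters under d2; compose those maps.
v3: after 1 affine step, its disk has center (0, 1/2), radius 1/5
v4: after 2 affine steps, its disk has center (1/28, -1/2), radius 1/84
v1: after 2 affine steps, its disk has center (-1/14, -15/28), radius 1/84
v2: after 2 affine steps, its disk has center (1/14, -13/28), radius 1/84

v1: center (-1/14, -15/28), radius 1/84; v2: center (1/14, -13/28), radius 1/84; v3: center (0, 1/2), radius 1/5; v4: center (1/28, -1/2), radius 1/84


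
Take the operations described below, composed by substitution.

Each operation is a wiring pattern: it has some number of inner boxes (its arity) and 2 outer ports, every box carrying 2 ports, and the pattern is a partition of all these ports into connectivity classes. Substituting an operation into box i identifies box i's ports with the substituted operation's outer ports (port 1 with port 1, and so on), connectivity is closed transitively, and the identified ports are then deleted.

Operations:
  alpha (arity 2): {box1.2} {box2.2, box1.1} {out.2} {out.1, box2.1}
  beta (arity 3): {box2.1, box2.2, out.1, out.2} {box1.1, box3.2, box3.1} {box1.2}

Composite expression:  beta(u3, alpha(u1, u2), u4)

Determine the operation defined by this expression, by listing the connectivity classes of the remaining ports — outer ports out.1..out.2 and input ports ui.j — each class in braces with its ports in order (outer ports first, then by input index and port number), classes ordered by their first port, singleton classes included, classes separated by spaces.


Two ports join when wires chain via beta-identified ports.
alpha over (u1, u2) gives {out.1, u2.1} {out.2} {u1.1, u2.2} {u1.2}, out.j being that stage's outer ports
beta over (u3, u1, u2, u4) gives {out.1, out.2, u2.1} {u1.1, u2.2} {u1.2} {u3.1, u4.1, u4.2} {u3.2}, out.j being that stage's outer ports

{out.1, out.2, u2.1} {u1.1, u2.2} {u1.2} {u3.1, u4.1, u4.2} {u3.2}


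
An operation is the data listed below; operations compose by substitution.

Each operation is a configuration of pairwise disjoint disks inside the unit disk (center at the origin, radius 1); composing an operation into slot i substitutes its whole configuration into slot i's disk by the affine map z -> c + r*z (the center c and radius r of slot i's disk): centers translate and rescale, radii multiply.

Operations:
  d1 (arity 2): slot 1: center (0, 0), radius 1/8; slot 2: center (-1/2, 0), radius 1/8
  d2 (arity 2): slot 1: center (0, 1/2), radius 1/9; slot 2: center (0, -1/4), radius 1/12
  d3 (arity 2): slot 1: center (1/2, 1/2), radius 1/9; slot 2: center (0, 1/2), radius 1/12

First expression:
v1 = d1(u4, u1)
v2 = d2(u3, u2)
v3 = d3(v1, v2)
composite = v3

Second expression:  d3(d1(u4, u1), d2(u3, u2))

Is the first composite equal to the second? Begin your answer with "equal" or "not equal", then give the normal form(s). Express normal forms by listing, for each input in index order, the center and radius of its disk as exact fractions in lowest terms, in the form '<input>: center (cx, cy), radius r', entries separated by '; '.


equal; the common form is u1: center (4/9, 1/2), radius 1/72; u2: center (0, 23/48), radius 1/144; u3: center (0, 13/24), radius 1/108; u4: center (1/2, 1/2), radius 1/72

Normal form of the first expression: u1: center (4/9, 1/2), radius 1/72; u2: center (0, 23/48), radius 1/144; u3: center (0, 13/24), radius 1/108; u4: center (1/2, 1/2), radius 1/72
Normal form of the second expression: u1: center (4/9, 1/2), radius 1/72; u2: center (0, 23/48), radius 1/144; u3: center (0, 13/24), radius 1/108; u4: center (1/2, 1/2), radius 1/72
The forms coincide; equal.


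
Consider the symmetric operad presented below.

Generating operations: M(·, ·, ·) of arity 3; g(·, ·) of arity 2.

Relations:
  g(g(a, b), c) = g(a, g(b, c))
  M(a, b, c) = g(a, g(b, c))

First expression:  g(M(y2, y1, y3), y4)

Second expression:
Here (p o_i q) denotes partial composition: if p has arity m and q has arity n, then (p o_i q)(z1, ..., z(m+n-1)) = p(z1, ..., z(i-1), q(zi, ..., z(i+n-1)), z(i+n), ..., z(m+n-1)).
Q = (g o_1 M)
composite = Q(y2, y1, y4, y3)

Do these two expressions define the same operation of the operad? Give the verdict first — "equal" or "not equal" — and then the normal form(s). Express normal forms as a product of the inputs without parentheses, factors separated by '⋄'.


not equal — first y2 ⋄ y1 ⋄ y3 ⋄ y4, second y2 ⋄ y1 ⋄ y4 ⋄ y3

The first expression, normalized: y2 ⋄ y1 ⋄ y3 ⋄ y4
The second expression, normalized: y2 ⋄ y1 ⋄ y4 ⋄ y3
Distinct normal forms: not equal.


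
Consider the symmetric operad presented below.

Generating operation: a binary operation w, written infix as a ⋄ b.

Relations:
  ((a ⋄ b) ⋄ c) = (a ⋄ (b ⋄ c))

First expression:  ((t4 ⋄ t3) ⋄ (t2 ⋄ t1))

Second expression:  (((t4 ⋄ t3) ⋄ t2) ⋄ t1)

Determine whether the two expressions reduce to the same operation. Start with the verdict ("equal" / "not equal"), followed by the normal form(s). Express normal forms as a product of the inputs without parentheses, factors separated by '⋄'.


Normal form of the first expression: t4 ⋄ t3 ⋄ t2 ⋄ t1
Normal form of the second expression: t4 ⋄ t3 ⋄ t2 ⋄ t1
The forms coincide; equal.

equal: each reduces to t4 ⋄ t3 ⋄ t2 ⋄ t1


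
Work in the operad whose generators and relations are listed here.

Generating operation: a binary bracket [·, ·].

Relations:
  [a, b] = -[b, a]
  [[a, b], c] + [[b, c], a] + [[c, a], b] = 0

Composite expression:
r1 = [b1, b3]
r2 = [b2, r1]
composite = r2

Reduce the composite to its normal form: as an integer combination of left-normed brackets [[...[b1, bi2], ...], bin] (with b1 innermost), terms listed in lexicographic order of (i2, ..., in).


-[[b1, b3], b2]

Skip Jacobi rewriting: expand, keep b1-initial words, read off terms.
Composite bracket: [b2, [b1, b3]]
Each bracket splits as ab - ba, giving 4 signed words (2^2 = 4).
Collect the words opening with b1:
  b1b3b2 appears with sign -1, giving the term -[[b1, b3], b2]


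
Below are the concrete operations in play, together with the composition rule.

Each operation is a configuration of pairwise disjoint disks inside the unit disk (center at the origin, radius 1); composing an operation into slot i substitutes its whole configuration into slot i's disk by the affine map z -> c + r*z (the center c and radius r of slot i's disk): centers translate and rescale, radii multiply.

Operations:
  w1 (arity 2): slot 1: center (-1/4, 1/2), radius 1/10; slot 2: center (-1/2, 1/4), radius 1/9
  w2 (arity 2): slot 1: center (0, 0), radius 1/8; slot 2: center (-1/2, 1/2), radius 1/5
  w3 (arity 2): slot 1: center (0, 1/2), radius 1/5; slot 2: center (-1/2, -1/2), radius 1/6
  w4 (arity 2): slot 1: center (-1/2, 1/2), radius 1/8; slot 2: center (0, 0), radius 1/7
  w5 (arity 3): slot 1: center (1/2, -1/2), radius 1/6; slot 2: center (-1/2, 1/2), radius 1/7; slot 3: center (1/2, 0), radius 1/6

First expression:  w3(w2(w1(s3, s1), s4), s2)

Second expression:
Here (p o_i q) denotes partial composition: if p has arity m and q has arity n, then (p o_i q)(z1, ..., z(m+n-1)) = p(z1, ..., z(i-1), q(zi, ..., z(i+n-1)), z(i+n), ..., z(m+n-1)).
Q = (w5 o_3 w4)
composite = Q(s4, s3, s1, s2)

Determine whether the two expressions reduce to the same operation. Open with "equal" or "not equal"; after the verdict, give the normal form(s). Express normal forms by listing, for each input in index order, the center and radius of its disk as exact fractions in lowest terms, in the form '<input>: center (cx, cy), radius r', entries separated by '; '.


not equal: they reduce to s1: center (-1/80, 81/160), radius 1/360; s2: center (-1/2, -1/2), radius 1/6; s3: center (-1/160, 41/80), radius 1/400; s4: center (-1/10, 3/5), radius 1/25 and s1: center (5/12, 1/12), radius 1/48; s2: center (1/2, 0), radius 1/42; s3: center (-1/2, 1/2), radius 1/7; s4: center (1/2, -1/2), radius 1/6

Normal form of the first expression: s1: center (-1/80, 81/160), radius 1/360; s2: center (-1/2, -1/2), radius 1/6; s3: center (-1/160, 41/80), radius 1/400; s4: center (-1/10, 3/5), radius 1/25
Normal form of the second expression: s1: center (5/12, 1/12), radius 1/48; s2: center (1/2, 0), radius 1/42; s3: center (-1/2, 1/2), radius 1/7; s4: center (1/2, -1/2), radius 1/6
They disagree, so not equal.


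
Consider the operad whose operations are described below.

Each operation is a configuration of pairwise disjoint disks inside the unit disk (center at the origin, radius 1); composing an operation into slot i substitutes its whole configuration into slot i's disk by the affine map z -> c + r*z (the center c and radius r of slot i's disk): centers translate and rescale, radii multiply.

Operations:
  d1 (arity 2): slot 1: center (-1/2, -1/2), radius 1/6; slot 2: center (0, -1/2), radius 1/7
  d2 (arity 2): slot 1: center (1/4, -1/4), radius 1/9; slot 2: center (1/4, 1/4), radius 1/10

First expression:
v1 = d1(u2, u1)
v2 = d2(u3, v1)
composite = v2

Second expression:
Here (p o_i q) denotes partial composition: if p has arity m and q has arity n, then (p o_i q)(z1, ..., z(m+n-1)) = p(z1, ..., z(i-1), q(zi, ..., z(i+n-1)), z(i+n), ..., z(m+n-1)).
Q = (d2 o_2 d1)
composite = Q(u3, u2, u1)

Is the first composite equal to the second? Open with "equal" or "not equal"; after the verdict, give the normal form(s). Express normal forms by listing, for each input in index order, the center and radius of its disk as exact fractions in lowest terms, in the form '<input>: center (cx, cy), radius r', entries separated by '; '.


equal — both sides give u1: center (1/4, 1/5), radius 1/70; u2: center (1/5, 1/5), radius 1/60; u3: center (1/4, -1/4), radius 1/9

The first expression, normalized: u1: center (1/4, 1/5), radius 1/70; u2: center (1/5, 1/5), radius 1/60; u3: center (1/4, -1/4), radius 1/9
The second expression, normalized: u1: center (1/4, 1/5), radius 1/70; u2: center (1/5, 1/5), radius 1/60; u3: center (1/4, -1/4), radius 1/9
Both agree, so they are equal.


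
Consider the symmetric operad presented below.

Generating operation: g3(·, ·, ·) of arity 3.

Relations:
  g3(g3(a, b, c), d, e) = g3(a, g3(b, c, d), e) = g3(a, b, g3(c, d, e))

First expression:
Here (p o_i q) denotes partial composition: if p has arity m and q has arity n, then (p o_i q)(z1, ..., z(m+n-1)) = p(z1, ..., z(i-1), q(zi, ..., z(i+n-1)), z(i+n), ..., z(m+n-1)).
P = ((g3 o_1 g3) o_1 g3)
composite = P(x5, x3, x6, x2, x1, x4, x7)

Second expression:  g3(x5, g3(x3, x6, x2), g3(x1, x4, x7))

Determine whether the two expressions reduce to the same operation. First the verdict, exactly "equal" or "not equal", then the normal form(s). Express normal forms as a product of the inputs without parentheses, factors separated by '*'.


Normal form of the first expression: x5 * x3 * x6 * x2 * x1 * x4 * x7
Normal form of the second expression: x5 * x3 * x6 * x2 * x1 * x4 * x7
The normal forms match — equal.

equal — both sides give x5 * x3 * x6 * x2 * x1 * x4 * x7


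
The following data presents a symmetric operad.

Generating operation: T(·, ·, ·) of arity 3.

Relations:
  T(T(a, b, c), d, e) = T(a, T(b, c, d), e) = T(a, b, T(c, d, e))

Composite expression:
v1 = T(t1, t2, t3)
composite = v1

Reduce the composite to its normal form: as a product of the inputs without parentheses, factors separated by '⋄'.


Under associativity of T, the answer is the t's in reading order.
T(t1, t2, t3) flattens to t1 ⋄ t2 ⋄ t3

t1 ⋄ t2 ⋄ t3


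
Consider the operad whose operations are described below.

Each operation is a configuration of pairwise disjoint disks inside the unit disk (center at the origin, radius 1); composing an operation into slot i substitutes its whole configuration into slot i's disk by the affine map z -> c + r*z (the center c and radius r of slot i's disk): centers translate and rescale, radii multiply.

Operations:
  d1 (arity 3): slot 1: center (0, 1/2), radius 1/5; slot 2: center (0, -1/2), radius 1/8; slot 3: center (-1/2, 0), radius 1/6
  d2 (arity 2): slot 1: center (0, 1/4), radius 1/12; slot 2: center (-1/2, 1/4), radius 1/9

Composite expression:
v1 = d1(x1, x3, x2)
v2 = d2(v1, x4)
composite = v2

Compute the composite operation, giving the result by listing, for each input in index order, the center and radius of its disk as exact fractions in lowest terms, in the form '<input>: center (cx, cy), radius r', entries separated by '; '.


x1: center (0, 7/24), radius 1/60; x2: center (-1/24, 1/4), radius 1/72; x3: center (0, 5/24), radius 1/96; x4: center (-1/2, 1/4), radius 1/9

Only the slot chain above each x matters under d2; compose those maps.
x1: after 2 affine steps, its disk has center (0, 7/24), radius 1/60
x3: after 2 affine steps, its disk has center (0, 5/24), radius 1/96
x2: after 2 affine steps, its disk has center (-1/24, 1/4), radius 1/72
x4: after 1 affine step, its disk has center (-1/2, 1/4), radius 1/9


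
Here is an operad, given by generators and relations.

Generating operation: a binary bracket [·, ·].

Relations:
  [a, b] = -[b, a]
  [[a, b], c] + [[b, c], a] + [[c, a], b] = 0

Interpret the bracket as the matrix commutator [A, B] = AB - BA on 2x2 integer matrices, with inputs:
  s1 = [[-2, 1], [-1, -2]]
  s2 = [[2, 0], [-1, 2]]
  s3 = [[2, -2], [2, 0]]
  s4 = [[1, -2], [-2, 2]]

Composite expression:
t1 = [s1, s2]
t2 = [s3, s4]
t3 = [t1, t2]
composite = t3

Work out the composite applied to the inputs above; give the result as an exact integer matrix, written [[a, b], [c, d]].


[[0, 12], [4, 0]]

[s1, s2] = [[-1, 0], [0, 1]]
[s3, s4] = [[8, -6], [2, -8]]
[[s1, s2], [s3, s4]] = [[0, 12], [4, 0]]


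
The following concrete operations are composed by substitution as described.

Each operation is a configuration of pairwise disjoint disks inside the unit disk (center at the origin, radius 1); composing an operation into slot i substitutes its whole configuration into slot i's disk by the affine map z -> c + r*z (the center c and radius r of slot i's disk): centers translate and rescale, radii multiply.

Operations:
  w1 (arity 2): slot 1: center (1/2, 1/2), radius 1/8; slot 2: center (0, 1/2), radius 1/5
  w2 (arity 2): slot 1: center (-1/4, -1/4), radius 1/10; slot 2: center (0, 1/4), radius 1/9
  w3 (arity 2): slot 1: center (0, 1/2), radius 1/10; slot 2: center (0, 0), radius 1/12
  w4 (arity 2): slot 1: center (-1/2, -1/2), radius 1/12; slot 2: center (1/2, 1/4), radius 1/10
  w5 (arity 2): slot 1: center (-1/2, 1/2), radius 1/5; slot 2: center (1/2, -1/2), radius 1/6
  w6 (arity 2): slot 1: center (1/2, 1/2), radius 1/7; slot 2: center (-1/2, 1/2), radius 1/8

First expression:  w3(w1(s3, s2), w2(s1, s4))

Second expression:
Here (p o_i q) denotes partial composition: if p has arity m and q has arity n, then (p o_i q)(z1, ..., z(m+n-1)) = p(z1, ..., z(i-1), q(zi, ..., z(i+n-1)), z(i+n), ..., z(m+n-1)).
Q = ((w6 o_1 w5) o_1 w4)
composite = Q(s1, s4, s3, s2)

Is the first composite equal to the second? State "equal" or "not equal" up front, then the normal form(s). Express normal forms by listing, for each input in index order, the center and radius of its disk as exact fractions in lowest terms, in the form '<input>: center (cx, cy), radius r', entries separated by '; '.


not equal; first: s1: center (-1/48, -1/48), radius 1/120; s2: center (0, 11/20), radius 1/50; s3: center (1/20, 11/20), radius 1/80; s4: center (0, 1/48), radius 1/108; second: s1: center (29/70, 39/70), radius 1/420; s2: center (-1/2, 1/2), radius 1/8; s3: center (4/7, 3/7), radius 1/42; s4: center (31/70, 81/140), radius 1/350

Reducing the first expression gives s1: center (-1/48, -1/48), radius 1/120; s2: center (0, 11/20), radius 1/50; s3: center (1/20, 11/20), radius 1/80; s4: center (0, 1/48), radius 1/108
Reducing the second expression gives s1: center (29/70, 39/70), radius 1/420; s2: center (-1/2, 1/2), radius 1/8; s3: center (4/7, 3/7), radius 1/42; s4: center (31/70, 81/140), radius 1/350
Distinct normal forms: not equal.


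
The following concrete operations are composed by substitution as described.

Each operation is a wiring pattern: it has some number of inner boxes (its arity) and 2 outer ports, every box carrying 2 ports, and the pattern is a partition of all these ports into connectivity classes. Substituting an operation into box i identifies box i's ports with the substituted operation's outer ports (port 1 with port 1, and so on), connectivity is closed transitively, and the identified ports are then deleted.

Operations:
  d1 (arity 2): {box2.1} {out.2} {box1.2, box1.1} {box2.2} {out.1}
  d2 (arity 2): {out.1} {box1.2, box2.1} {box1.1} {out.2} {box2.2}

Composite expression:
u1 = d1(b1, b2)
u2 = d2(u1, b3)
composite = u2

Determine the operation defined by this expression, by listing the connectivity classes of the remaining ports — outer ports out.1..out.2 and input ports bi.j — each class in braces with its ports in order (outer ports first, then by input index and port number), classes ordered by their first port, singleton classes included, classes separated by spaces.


{out.1} {out.2} {b1.1, b1.2} {b2.1} {b2.2} {b3.1} {b3.2}

Treat the ports identified at d2 as solder joints: merge, then drop.
through d1, on inputs (b1, b2): {out.1} {out.2} {b1.1, b1.2} {b2.1} {b2.2} (out.j = stage outer ports)
through d2, on inputs (b1, b2, b3): {out.1} {out.2} {b1.1, b1.2} {b2.1} {b2.2} {b3.1} {b3.2} (out.j = stage outer ports)


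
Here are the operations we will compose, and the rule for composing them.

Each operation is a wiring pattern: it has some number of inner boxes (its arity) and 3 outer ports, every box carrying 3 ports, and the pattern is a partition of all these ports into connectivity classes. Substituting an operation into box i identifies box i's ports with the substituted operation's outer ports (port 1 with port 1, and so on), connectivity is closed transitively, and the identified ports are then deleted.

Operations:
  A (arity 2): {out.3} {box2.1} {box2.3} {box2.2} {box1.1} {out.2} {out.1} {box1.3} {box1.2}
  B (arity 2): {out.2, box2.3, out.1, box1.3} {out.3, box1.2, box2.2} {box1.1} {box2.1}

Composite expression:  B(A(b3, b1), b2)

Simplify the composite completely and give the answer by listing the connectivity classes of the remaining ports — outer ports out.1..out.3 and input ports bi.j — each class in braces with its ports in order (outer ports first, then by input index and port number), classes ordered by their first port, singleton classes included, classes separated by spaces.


Reachability decides: close wires over B-identified ports.
composing A on (b3, b1), with out.j its own outer ports: {out.1} {out.2} {out.3} {b1.1} {b1.2} {b1.3} {b3.1} {b3.2} {b3.3}
composing B on (b3, b1, b2), with out.j its own outer ports: {out.1, out.2, b2.3} {out.3, b2.2} {b1.1} {b1.2} {b1.3} {b2.1} {b3.1} {b3.2} {b3.3}

{out.1, out.2, b2.3} {out.3, b2.2} {b1.1} {b1.2} {b1.3} {b2.1} {b3.1} {b3.2} {b3.3}


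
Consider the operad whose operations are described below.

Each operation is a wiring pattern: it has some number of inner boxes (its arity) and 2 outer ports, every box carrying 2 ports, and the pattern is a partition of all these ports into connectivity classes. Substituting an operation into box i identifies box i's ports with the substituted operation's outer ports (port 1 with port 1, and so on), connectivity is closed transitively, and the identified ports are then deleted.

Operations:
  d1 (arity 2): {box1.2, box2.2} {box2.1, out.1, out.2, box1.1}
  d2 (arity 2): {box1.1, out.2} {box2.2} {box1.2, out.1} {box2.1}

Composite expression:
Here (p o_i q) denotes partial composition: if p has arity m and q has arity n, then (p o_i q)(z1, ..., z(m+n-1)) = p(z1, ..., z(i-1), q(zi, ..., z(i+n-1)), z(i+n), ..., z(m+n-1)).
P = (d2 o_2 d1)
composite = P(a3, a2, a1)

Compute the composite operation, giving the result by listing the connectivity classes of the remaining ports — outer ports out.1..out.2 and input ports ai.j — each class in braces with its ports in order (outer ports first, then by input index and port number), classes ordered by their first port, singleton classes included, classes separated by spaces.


{out.1, a3.2} {out.2, a3.1} {a1.1, a2.1} {a1.2, a2.2}

Connectivity passes through glued d2-boundaries; trace each wire chain.
d1 over (a2, a1) gives {out.1, out.2, a1.1, a2.1} {a1.2, a2.2}, out.j being that stage's outer ports
d2 over (a3, a2, a1) gives {out.1, a3.2} {out.2, a3.1} {a1.1, a2.1} {a1.2, a2.2}, out.j being that stage's outer ports


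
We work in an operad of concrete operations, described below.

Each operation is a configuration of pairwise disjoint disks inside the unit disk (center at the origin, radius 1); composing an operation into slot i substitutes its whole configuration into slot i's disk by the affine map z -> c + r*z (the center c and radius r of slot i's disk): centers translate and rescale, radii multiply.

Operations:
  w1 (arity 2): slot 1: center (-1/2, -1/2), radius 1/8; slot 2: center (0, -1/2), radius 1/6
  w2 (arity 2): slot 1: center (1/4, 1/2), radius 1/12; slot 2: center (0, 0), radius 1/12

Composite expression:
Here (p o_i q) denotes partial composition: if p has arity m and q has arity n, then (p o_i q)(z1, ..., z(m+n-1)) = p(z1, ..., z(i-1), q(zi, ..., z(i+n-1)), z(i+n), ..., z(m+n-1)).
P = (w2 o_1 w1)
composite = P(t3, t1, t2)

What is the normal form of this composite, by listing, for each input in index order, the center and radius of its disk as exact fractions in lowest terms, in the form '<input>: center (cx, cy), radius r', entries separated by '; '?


t1: center (1/4, 11/24), radius 1/72; t2: center (0, 0), radius 1/12; t3: center (5/24, 11/24), radius 1/96

Below w2, radii multiply path by path; the t-disk centers shift.
t3 passes through 2 substitutions, ending at center (5/24, 11/24), radius 1/96
t1 passes through 2 substitutions, ending at center (1/4, 11/24), radius 1/72
t2 passes through 1 substitution, ending at center (0, 0), radius 1/12


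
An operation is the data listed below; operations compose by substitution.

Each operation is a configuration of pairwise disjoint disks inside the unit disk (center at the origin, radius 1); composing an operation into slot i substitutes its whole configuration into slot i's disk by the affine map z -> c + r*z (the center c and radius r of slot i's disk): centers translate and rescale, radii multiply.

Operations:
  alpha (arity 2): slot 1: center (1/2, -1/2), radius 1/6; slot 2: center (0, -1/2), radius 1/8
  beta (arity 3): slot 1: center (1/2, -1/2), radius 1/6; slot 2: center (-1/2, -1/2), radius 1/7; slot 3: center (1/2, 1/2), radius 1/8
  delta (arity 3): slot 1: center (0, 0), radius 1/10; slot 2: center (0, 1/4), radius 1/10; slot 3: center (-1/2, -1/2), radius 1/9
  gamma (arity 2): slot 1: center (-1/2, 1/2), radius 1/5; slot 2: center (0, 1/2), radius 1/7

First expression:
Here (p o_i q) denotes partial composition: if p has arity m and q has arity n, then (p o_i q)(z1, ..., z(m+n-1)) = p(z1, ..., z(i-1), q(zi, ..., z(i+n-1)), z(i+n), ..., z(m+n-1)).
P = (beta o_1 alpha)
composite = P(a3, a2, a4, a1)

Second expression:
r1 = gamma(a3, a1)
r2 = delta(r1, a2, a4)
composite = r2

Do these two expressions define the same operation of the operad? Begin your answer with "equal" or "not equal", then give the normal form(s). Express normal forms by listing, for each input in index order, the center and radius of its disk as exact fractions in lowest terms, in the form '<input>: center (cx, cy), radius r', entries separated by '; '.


not equal: they reduce to a1: center (1/2, 1/2), radius 1/8; a2: center (1/2, -7/12), radius 1/48; a3: center (7/12, -7/12), radius 1/36; a4: center (-1/2, -1/2), radius 1/7 and a1: center (0, 1/20), radius 1/70; a2: center (0, 1/4), radius 1/10; a3: center (-1/20, 1/20), radius 1/50; a4: center (-1/2, -1/2), radius 1/9

Reducing the first expression gives a1: center (1/2, 1/2), radius 1/8; a2: center (1/2, -7/12), radius 1/48; a3: center (7/12, -7/12), radius 1/36; a4: center (-1/2, -1/2), radius 1/7
Reducing the second expression gives a1: center (0, 1/20), radius 1/70; a2: center (0, 1/4), radius 1/10; a3: center (-1/20, 1/20), radius 1/50; a4: center (-1/2, -1/2), radius 1/9
No match — not equal.


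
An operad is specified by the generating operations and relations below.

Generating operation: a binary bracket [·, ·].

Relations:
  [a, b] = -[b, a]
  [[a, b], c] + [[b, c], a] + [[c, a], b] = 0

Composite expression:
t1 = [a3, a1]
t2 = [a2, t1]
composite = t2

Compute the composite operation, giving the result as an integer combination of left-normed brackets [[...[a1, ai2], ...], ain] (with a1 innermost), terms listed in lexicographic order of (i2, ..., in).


[[a1, a3], a2]


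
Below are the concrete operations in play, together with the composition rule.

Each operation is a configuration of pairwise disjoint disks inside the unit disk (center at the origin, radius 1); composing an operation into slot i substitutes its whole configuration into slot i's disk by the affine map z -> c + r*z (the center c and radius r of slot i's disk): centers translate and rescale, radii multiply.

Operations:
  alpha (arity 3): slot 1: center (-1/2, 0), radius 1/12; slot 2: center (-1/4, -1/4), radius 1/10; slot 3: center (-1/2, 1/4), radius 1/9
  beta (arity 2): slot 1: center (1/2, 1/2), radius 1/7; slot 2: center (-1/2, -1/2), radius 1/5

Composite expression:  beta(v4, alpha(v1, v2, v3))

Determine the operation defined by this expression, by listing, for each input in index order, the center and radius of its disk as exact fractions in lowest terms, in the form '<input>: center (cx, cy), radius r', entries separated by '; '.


Below beta, radii multiply path by path; the v-disk centers shift.
for v4, the 1-step affine chain lands on center (1/2, 1/2), radius 1/7
for v1, the 2-step affine chain lands on center (-3/5, -1/2), radius 1/60
for v2, the 2-step affine chain lands on center (-11/20, -11/20), radius 1/50
for v3, the 2-step affine chain lands on center (-3/5, -9/20), radius 1/45

v1: center (-3/5, -1/2), radius 1/60; v2: center (-11/20, -11/20), radius 1/50; v3: center (-3/5, -9/20), radius 1/45; v4: center (1/2, 1/2), radius 1/7


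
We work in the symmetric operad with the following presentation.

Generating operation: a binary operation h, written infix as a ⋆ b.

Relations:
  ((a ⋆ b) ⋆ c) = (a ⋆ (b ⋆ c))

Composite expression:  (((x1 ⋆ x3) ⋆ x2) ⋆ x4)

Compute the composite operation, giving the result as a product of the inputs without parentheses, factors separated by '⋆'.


x1 ⋆ x3 ⋆ x2 ⋆ x4


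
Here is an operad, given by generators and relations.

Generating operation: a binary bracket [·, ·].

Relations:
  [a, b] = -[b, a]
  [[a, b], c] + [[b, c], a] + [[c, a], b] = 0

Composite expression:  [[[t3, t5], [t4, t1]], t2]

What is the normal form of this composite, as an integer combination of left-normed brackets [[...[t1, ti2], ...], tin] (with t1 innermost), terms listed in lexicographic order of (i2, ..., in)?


[[[[t1, t4], t3], t5], t2] - [[[[t1, t4], t5], t3], t2]


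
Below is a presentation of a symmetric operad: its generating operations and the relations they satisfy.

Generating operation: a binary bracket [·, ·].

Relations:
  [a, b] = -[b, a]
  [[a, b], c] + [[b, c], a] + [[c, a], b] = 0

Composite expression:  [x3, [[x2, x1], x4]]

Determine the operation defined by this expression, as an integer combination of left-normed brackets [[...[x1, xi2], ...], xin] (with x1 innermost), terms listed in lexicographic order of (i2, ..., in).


[[[x1, x2], x4], x3]

In the tensor algebra, words opening x1 carry the x1-anchored form.
Composite bracket: [x3, [[x2, x1], x4]]
The bracket unfolds into 8 signed words via [a, b] = ab - ba (2^3 = 8).
Only words starting with x1 matter:
  word x1x2x4x3 has sign +1, contributing +[[[x1, x2], x4], x3]


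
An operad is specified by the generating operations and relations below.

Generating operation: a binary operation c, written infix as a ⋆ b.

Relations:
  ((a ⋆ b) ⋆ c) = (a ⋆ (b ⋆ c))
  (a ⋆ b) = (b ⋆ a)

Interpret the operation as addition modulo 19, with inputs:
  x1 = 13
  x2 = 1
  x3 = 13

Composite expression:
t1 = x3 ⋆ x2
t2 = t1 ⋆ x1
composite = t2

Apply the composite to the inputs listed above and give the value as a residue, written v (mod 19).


8 (mod 19)

(x3 ⋆ x2) = 14
((x3 ⋆ x2) ⋆ x1) = 8


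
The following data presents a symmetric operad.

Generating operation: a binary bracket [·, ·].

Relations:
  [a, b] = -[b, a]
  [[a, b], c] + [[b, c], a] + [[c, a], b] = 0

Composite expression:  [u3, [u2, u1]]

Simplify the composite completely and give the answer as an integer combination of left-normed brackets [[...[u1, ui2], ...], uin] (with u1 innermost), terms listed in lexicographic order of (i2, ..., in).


[[u1, u2], u3]


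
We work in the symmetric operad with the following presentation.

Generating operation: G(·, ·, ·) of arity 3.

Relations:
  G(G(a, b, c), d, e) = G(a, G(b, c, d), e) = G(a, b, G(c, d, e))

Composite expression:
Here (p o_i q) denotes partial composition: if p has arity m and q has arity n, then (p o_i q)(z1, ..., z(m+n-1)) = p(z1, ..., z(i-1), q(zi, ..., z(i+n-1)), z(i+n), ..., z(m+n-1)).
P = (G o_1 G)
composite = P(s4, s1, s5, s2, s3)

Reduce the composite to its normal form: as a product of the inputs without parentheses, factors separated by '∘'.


s4 ∘ s1 ∘ s5 ∘ s2 ∘ s3

Associativity of G dissolves the nesting; only the s-input order survives.
G(s4, s1, s5) collapses to s4 ∘ s1 ∘ s5
G(G(s4, s1, s5), s2, s3) collapses to s4 ∘ s1 ∘ s5 ∘ s2 ∘ s3


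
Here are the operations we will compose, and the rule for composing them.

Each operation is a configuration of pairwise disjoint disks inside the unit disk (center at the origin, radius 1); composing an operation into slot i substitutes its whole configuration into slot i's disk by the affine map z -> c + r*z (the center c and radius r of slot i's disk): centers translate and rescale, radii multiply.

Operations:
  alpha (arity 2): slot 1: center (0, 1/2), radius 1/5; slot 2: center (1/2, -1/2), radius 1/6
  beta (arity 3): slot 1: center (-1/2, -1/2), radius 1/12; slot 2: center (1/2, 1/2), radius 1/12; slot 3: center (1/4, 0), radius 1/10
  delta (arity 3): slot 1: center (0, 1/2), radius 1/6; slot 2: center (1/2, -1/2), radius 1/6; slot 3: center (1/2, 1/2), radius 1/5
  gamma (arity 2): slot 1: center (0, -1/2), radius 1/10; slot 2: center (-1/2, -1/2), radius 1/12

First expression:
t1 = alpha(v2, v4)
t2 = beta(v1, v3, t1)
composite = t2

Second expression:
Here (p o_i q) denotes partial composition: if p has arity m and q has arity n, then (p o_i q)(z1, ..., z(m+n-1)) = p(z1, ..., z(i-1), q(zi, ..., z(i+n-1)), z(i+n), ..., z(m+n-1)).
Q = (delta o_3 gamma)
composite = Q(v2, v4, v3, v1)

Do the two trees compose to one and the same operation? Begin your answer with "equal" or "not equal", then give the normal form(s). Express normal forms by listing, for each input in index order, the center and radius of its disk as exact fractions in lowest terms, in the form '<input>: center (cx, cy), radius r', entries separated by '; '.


not equal — first v1: center (-1/2, -1/2), radius 1/12; v2: center (1/4, 1/20), radius 1/50; v3: center (1/2, 1/2), radius 1/12; v4: center (3/10, -1/20), radius 1/60, second v1: center (2/5, 2/5), radius 1/60; v2: center (0, 1/2), radius 1/6; v3: center (1/2, 2/5), radius 1/50; v4: center (1/2, -1/2), radius 1/6

Reducing the first expression gives v1: center (-1/2, -1/2), radius 1/12; v2: center (1/4, 1/20), radius 1/50; v3: center (1/2, 1/2), radius 1/12; v4: center (3/10, -1/20), radius 1/60
Reducing the second expression gives v1: center (2/5, 2/5), radius 1/60; v2: center (0, 1/2), radius 1/6; v3: center (1/2, 2/5), radius 1/50; v4: center (1/2, -1/2), radius 1/6
The normal forms differ: not equal.


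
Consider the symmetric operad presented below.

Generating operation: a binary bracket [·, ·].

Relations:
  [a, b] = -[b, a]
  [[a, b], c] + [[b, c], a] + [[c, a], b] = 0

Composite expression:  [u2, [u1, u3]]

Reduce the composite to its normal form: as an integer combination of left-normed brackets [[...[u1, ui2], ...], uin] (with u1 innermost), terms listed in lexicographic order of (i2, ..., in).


-[[u1, u3], u2]

Skip Jacobi rewriting: expand, keep u1-initial words, read off terms.
Composite bracket: [u2, [u1, u3]]
The bracket unfolds into 4 signed words via [a, b] = ab - ba (2^2 = 4).
Only words starting with u1 matter:
  u1u3u2 appears with sign -1, giving the term -[[u1, u3], u2]


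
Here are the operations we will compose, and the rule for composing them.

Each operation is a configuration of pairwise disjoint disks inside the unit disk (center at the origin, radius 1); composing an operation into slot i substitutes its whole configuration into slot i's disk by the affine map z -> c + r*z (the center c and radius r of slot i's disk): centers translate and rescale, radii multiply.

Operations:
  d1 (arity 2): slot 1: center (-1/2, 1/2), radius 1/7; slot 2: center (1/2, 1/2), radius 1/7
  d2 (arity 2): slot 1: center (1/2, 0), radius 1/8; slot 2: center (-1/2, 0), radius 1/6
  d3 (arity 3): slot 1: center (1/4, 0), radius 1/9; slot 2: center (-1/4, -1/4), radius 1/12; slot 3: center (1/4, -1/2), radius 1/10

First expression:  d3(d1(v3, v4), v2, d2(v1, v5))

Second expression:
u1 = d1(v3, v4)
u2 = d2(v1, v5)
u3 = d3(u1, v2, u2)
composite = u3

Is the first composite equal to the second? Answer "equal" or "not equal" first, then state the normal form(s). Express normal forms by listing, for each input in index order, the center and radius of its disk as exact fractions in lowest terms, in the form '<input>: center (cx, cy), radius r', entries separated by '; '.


The first expression reduces to v1: center (3/10, -1/2), radius 1/80; v2: center (-1/4, -1/4), radius 1/12; v3: center (7/36, 1/18), radius 1/63; v4: center (11/36, 1/18), radius 1/63; v5: center (1/5, -1/2), radius 1/60
The second expression reduces to v1: center (3/10, -1/2), radius 1/80; v2: center (-1/4, -1/4), radius 1/12; v3: center (7/36, 1/18), radius 1/63; v4: center (11/36, 1/18), radius 1/63; v5: center (1/5, -1/2), radius 1/60
The forms coincide; equal.

equal; the common form is v1: center (3/10, -1/2), radius 1/80; v2: center (-1/4, -1/4), radius 1/12; v3: center (7/36, 1/18), radius 1/63; v4: center (11/36, 1/18), radius 1/63; v5: center (1/5, -1/2), radius 1/60


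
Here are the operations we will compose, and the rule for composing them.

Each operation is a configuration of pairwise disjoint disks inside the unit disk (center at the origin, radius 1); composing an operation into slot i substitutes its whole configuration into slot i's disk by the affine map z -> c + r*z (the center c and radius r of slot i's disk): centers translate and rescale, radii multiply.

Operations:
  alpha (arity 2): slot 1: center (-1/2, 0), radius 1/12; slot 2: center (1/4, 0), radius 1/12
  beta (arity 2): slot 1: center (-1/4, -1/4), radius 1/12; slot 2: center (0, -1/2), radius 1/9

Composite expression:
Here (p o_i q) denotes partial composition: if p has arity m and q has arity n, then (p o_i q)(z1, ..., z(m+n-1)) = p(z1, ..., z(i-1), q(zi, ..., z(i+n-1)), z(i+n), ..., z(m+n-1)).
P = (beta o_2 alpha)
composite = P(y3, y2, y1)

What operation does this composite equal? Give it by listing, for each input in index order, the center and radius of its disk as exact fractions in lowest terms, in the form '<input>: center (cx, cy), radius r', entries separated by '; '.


y1: center (1/36, -1/2), radius 1/108; y2: center (-1/18, -1/2), radius 1/108; y3: center (-1/4, -1/4), radius 1/12

Affine substitution under beta: radii multiply and y-centers shift.
input y3: applying the 1 nested substitution gives center (-1/4, -1/4), radius 1/12
input y2: applying the 2 nested substitutions gives center (-1/18, -1/2), radius 1/108
input y1: applying the 2 nested substitutions gives center (1/36, -1/2), radius 1/108


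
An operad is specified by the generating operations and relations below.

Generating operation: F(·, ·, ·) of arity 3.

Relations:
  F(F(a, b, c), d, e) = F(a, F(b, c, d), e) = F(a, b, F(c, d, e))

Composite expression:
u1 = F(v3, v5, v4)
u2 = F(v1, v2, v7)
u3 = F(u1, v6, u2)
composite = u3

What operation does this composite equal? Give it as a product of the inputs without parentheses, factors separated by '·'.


v3 · v5 · v4 · v6 · v1 · v2 · v7


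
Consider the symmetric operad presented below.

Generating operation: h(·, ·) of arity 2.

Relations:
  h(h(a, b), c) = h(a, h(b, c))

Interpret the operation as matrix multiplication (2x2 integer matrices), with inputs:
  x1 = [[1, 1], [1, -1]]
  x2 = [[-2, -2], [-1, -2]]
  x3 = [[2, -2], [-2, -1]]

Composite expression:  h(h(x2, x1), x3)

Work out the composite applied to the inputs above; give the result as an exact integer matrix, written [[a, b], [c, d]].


h(x2, x1) = [[-4, 0], [-3, 1]]
h(h(x2, x1), x3) = [[-8, 8], [-8, 5]]

[[-8, 8], [-8, 5]]


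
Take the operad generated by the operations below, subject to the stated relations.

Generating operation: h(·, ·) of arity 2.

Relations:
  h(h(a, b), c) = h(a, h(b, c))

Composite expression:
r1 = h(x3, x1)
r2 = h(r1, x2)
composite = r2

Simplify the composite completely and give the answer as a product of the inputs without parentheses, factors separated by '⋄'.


Associativity of h dissolves the nesting; only the x-input order survives.
h(x3, x1) flattens to x3 ⋄ x1
h(h(x3, x1), x2) flattens to x3 ⋄ x1 ⋄ x2

x3 ⋄ x1 ⋄ x2
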